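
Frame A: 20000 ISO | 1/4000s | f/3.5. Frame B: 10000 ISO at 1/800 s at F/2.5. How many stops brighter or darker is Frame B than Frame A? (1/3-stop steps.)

2 1/3 stops brighter

Aperture: f/3.5 → f/3.2 → f/2.8 → f/2.5 — 1 stop larger aperture (brighter).
Shutter speed: 1/4000 → 1/3200 → 1/2500 → 1/2000 → 1/1600 → 1/1250 → 1/1000 → 1/800 — 2 1/3 stops longer (brighter).
ISO: 20000 → 16000 → 12800 → 10000 — 1 stop dropped (darker).
Net: +1 +2 1/3 −1 = +2 1/3 stops.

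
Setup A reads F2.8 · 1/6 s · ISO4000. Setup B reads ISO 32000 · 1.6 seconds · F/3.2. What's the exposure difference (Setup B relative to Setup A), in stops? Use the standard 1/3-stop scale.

Aperture: f/2.8 → f/3.2 — 1/3 stop stopped down (darker).
Shutter speed: 1/6 → 1/5 → 1/4 → 0.3 → 0.4 → 0.5 → 0.6 → 0.8 → 1 → 1.3 → 1.6 — 3 1/3 stops slower (brighter).
ISO: 4000 → 5000 → 6400 → 8000 → 10000 → 12800 → 16000 → 20000 → 25600 → 32000 — 3 stops raised (brighter).
Net: −1/3 +3 1/3 +3 = +6 stops.

6 stops brighter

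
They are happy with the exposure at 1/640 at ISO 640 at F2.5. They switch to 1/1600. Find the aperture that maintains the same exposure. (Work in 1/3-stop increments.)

f/1.6

Shutter speed: 1/640 → 1/800 → 1/1000 → 1/1250 → 1/1600 — 1 1/3 stops faster (darker).
Need 1 1/3 stops brighter from the aperture: f/2.5 → f/2.2 → f/2 → f/1.8 → f/1.6.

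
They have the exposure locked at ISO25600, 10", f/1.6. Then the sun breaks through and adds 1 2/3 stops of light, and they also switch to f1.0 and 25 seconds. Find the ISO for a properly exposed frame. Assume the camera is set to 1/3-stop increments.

ISO 1250

Scene light: 1 2/3 stops brighter.
Aperture: f/1.6 → f/1.4 → f/1.2 → f/1.1 → f/1.0 — 1 1/3 stops wider (brighter).
Shutter speed: 10 → 13 → 15 → 20 → 25 — 1 1/3 stops slower (brighter).
Net so far: 4 1/3 stops brighter. ISO: 25600 → 20000 → 16000 → 12800 → 10000 → 8000 → 6400 → 5000 → 4000 → 3200 → 2500 → 2000 → 1600 → 1250.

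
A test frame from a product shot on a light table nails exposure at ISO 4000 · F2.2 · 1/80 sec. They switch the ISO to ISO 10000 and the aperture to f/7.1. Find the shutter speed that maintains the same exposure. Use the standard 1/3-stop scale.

1/20s

ISO: 4000 → 5000 → 6400 → 8000 → 10000 — 1 1/3 stops higher (brighter).
Aperture: f/2.2 → f/2.5 → f/2.8 → f/3.2 → f/3.5 → f/4 → f/4.5 → f/5 → f/5.6 → f/6.3 → f/7.1 — 3 1/3 stops stopped down (darker).
Net change so far: 2 stops darker. Offset with the shutter speed: 1/80 → 1/60 → 1/50 → 1/40 → 1/30 → 1/25 → 1/20.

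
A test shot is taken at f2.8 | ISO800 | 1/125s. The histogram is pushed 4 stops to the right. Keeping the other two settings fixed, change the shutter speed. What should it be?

Overexposed by 4 stops → need 4 stops darker.
Shutter speed: 1/125 → 1/250 → 1/500 → 1/1000 → 1/2000.

1/2000s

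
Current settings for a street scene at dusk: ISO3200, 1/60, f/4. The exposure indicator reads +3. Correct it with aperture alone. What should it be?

Overexposed by 3 stops → need 3 stops darker.
Aperture: f/4 → f/5.6 → f/8 → f/11.

f/11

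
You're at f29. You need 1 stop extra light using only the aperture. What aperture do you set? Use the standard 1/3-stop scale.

f/20

Aperture: f/29 → f/25 → f/22 → f/20 — 1 stop opened up (brighter).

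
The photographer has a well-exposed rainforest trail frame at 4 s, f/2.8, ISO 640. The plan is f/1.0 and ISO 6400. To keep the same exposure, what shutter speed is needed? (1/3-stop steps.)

Aperture: f/2.8 → f/2.5 → f/2.2 → f/2 → f/1.8 → f/1.6 → f/1.4 → f/1.2 → f/1.1 → f/1.0 — 3 stops larger aperture (brighter).
ISO: 640 → 800 → 1000 → 1250 → 1600 → 2000 → 2500 → 3200 → 4000 → 5000 → 6400 — 3 1/3 stops higher (brighter).
Net change so far: 6 1/3 stops brighter. Offset with the shutter speed: 4 → 3.2 → 2.5 → 2 → 1.6 → 1.3 → 1 → 0.8 → 0.6 → 0.5 → 0.4 → 0.3 → 1/4 → 1/5 → 1/6 → 1/8 → 1/10 → 1/13 → 1/15 → 1/20.

1/20s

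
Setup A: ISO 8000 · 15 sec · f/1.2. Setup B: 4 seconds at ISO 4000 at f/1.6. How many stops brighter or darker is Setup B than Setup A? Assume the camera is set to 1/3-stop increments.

3 2/3 stops darker

Aperture: f/1.2 → f/1.4 → f/1.6 — 2/3 stop stopped down (darker).
Shutter speed: 15 → 13 → 10 → 8 → 6 → 5 → 4 — 2 stops faster (darker).
ISO: 8000 → 6400 → 5000 → 4000 — 1 stop lower (darker).
Net: −2/3 −2 −1 = −3 2/3 stops.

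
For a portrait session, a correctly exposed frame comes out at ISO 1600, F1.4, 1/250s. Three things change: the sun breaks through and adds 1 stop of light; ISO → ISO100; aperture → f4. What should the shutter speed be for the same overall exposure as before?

1/4s

Scene light: 1 stop brighter.
ISO: 1600 → 800 → 400 → 200 → 100 — 4 stops lower (darker).
Aperture: f/1.4 → f/2 → f/2.8 → f/4 — 3 stops narrower (darker).
Net so far: 6 stops darker. Shutter speed: 1/250 → 1/125 → 1/60 → 1/30 → 1/15 → 1/8 → 1/4.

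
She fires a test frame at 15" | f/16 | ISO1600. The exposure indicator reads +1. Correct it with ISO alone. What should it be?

Overexposed by 1 stop → need 1 stop darker.
ISO: 1600 → 800.

ISO 800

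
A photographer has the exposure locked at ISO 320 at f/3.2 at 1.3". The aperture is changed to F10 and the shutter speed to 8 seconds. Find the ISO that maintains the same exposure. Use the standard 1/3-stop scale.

ISO 500

Aperture: f/3.2 → f/3.5 → f/4 → f/4.5 → f/5 → f/5.6 → f/6.3 → f/7.1 → f/8 → f/9 → f/10 — 3 1/3 stops narrower (darker).
Shutter speed: 1.3 → 1.6 → 2 → 2.5 → 3.2 → 4 → 5 → 6 → 8 — 2 2/3 stops longer (brighter).
Net change so far: 2/3 stop darker. Offset with the ISO: 320 → 400 → 500.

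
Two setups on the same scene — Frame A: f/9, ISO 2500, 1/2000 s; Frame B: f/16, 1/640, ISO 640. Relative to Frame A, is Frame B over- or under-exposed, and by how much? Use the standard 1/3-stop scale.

Aperture: f/9 → f/10 → f/11 → f/13 → f/14 → f/16 — 1 2/3 stops stopped down (darker).
Shutter speed: 1/2000 → 1/1600 → 1/1250 → 1/1000 → 1/800 → 1/640 — 1 2/3 stops longer (brighter).
ISO: 2500 → 2000 → 1600 → 1250 → 1000 → 800 → 640 — 2 stops lower (darker).
Net: −1 2/3 +1 2/3 −2 = −2 stops.

2 stops darker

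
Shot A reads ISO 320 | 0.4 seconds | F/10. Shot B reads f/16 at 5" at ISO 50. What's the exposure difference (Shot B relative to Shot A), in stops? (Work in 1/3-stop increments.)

Aperture: f/10 → f/11 → f/13 → f/14 → f/16 — 1 1/3 stops smaller aperture (darker).
Shutter speed: 0.4 → 0.5 → 0.6 → 0.8 → 1 → 1.3 → 1.6 → 2 → 2.5 → 3.2 → 4 → 5 — 3 2/3 stops slower (brighter).
ISO: 320 → 250 → 200 → 160 → 125 → 100 → 80 → 64 → 50 — 2 2/3 stops lower (darker).
Net: −1 1/3 +3 2/3 −2 2/3 = −1/3 stops.

1/3 stop darker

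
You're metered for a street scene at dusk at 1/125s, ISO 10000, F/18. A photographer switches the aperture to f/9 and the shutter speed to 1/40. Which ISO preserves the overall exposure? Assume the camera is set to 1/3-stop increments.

Aperture: f/18 → f/16 → f/14 → f/13 → f/11 → f/10 → f/9 — 2 stops wider (brighter).
Shutter speed: 1/125 → 1/100 → 1/80 → 1/60 → 1/50 → 1/40 — 1 2/3 stops slower (brighter).
Net change so far: 3 2/3 stops brighter. Offset with the ISO: 10000 → 8000 → 6400 → 5000 → 4000 → 3200 → 2500 → 2000 → 1600 → 1250 → 1000 → 800.

ISO 800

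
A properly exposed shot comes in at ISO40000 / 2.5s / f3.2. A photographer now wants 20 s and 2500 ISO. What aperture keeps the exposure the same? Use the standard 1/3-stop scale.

f/2.2

Shutter speed: 2.5 → 3.2 → 4 → 5 → 6 → 8 → 10 → 13 → 15 → 20 — 3 stops slower (brighter).
ISO: 40000 → 32000 → 25600 → 20000 → 16000 → 12800 → 10000 → 8000 → 6400 → 5000 → 4000 → 3200 → 2500 — 4 stops lower (darker).
Net change so far: 1 stop darker. Offset with the aperture: f/3.2 → f/2.8 → f/2.5 → f/2.2.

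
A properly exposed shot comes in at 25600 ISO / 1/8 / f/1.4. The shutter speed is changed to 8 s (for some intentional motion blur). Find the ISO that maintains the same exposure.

ISO 400

Shutter speed: 1/8 → 1/4 → 1/2 → 1 → 2 → 4 → 8 — 6 stops longer (brighter).
Need 6 stops darker from the ISO: 25600 → 12800 → 6400 → 3200 → 1600 → 800 → 400.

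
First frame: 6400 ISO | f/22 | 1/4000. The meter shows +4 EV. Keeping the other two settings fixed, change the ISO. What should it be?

ISO 400

Overexposed by 4 stops → need 4 stops darker.
ISO: 6400 → 3200 → 1600 → 800 → 400.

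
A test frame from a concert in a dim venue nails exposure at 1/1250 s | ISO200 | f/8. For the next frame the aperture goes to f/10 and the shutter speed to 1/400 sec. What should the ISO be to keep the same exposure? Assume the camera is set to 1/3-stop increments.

ISO 100

Aperture: f/8 → f/9 → f/10 — 2/3 stop stopped down (darker).
Shutter speed: 1/1250 → 1/1000 → 1/800 → 1/640 → 1/500 → 1/400 — 1 2/3 stops slower (brighter).
Net change so far: 1 stop brighter. Offset with the ISO: 200 → 160 → 125 → 100.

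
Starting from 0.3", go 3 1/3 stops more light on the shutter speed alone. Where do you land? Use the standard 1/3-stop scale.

3.2 s

Shutter speed: 0.3 → 0.4 → 0.5 → 0.6 → 0.8 → 1 → 1.3 → 1.6 → 2 → 2.5 → 3.2 — 3 1/3 stops longer (brighter).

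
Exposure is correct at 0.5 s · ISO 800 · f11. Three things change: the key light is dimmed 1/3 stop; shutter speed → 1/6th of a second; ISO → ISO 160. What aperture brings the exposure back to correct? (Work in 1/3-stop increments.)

Scene light: 1/3 stop darker.
Shutter speed: 0.5 → 0.4 → 0.3 → 1/4 → 1/5 → 1/6 — 1 2/3 stops shorter (darker).
ISO: 800 → 640 → 500 → 400 → 320 → 250 → 200 → 160 — 2 1/3 stops lower (darker).
Net so far: 4 1/3 stops darker. Aperture: f/11 → f/10 → f/9 → f/8 → f/7.1 → f/6.3 → f/5.6 → f/5 → f/4.5 → f/4 → f/3.5 → f/3.2 → f/2.8 → f/2.5.

f/2.5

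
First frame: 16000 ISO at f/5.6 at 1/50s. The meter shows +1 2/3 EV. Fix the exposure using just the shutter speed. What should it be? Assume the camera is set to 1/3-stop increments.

Overexposed by 1 2/3 stops → need 1 2/3 stops darker.
Shutter speed: 1/50 → 1/60 → 1/80 → 1/100 → 1/125 → 1/160.

1/160s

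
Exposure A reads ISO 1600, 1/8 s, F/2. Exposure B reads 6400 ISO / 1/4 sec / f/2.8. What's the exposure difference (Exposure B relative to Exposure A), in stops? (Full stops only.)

2 stops brighter

Aperture: f/2 → f/2.8 — 1 stop narrower (darker).
Shutter speed: 1/8 → 1/4 — 1 stop longer (brighter).
ISO: 1600 → 3200 → 6400 — 2 stops higher (brighter).
Net: −1 +1 +2 = +2 stops.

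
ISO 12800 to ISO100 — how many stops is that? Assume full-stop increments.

12800 → 6400 → 3200 → 1600 → 800 → 400 → 200 → 100 — count the steps: 7 stops.

7 stops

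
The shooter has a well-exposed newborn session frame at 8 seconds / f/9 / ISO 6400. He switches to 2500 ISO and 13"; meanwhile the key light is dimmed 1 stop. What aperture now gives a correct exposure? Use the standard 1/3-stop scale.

Scene light: 1 stop darker.
ISO: 6400 → 5000 → 4000 → 3200 → 2500 — 1 1/3 stops dropped (darker).
Shutter speed: 8 → 10 → 13 — 2/3 stop slower (brighter).
Net so far: 1 2/3 stops darker. Aperture: f/9 → f/8 → f/7.1 → f/6.3 → f/5.6 → f/5.

f/5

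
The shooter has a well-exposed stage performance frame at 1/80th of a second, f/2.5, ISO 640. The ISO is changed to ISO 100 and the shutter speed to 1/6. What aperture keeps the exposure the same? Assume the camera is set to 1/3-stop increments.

f/3.5

ISO: 640 → 500 → 400 → 320 → 250 → 200 → 160 → 125 → 100 — 2 2/3 stops dropped (darker).
Shutter speed: 1/80 → 1/60 → 1/50 → 1/40 → 1/30 → 1/25 → 1/20 → 1/15 → 1/13 → 1/10 → 1/8 → 1/6 — 3 2/3 stops longer (brighter).
Net change so far: 1 stop brighter. Offset with the aperture: f/2.5 → f/2.8 → f/3.2 → f/3.5.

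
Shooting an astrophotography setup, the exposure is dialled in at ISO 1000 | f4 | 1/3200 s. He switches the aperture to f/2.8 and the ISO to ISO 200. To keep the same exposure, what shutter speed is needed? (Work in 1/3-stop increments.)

1/1250s

Aperture: f/4 → f/3.5 → f/3.2 → f/2.8 — 1 stop opened up (brighter).
ISO: 1000 → 800 → 640 → 500 → 400 → 320 → 250 → 200 — 2 1/3 stops lower (darker).
Net change so far: 1 1/3 stops darker. Offset with the shutter speed: 1/3200 → 1/2500 → 1/2000 → 1/1600 → 1/1250.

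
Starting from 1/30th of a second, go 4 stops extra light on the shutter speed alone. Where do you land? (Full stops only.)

Shutter speed: 1/30 → 1/15 → 1/8 → 1/4 → 1/2 — 4 stops slower (brighter).

1/2s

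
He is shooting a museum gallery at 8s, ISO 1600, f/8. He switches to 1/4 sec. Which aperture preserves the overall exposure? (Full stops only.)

f/1.4

Shutter speed: 8 → 4 → 2 → 1 → 1/2 → 1/4 — 5 stops shorter (darker).
Need 5 stops brighter from the aperture: f/8 → f/5.6 → f/4 → f/2.8 → f/2 → f/1.4.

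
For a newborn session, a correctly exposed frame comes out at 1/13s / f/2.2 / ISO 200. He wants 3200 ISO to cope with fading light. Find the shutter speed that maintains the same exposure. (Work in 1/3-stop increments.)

1/200s

ISO: 200 → 250 → 320 → 400 → 500 → 640 → 800 → 1000 → 1250 → 1600 → 2000 → 2500 → 3200 — 4 stops higher (brighter).
Need 4 stops darker from the shutter speed: 1/13 → 1/15 → 1/20 → 1/25 → 1/30 → 1/40 → 1/50 → 1/60 → 1/80 → 1/100 → 1/125 → 1/160 → 1/200.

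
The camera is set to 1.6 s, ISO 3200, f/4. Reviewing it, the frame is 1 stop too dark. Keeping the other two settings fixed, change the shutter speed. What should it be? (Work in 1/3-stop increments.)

3.2 s

Underexposed by 1 stop → need 1 stop brighter.
Shutter speed: 1.6 → 2 → 2.5 → 3.2.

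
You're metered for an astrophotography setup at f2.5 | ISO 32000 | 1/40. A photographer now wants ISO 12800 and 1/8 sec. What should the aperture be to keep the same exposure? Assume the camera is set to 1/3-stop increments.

ISO: 32000 → 25600 → 20000 → 16000 → 12800 — 1 1/3 stops lower (darker).
Shutter speed: 1/40 → 1/30 → 1/25 → 1/20 → 1/15 → 1/13 → 1/10 → 1/8 — 2 1/3 stops slower (brighter).
Net change so far: 1 stop brighter. Offset with the aperture: f/2.5 → f/2.8 → f/3.2 → f/3.5.

f/3.5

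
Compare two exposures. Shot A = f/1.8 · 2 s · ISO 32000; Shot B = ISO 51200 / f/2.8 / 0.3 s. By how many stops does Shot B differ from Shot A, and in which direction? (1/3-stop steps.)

Aperture: f/1.8 → f/2 → f/2.2 → f/2.5 → f/2.8 — 1 1/3 stops narrower (darker).
Shutter speed: 2 → 1.6 → 1.3 → 1 → 0.8 → 0.6 → 0.5 → 0.4 → 0.3 — 2 2/3 stops faster (darker).
ISO: 32000 → 40000 → 51200 — 2/3 stop higher (brighter).
Net: −1 1/3 −2 2/3 +2/3 = −3 1/3 stops.

3 1/3 stops darker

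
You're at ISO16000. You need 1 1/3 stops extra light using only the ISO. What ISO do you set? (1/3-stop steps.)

ISO: 16000 → 20000 → 25600 → 32000 → 40000 — 1 1/3 stops raised (brighter).

ISO 40000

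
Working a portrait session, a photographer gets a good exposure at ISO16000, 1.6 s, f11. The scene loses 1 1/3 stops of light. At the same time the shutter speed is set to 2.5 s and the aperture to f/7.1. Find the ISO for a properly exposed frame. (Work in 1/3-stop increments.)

ISO 10000

Scene light: 1 1/3 stops darker.
Shutter speed: 1.6 → 2 → 2.5 — 2/3 stop slower (brighter).
Aperture: f/11 → f/10 → f/9 → f/8 → f/7.1 — 1 1/3 stops wider (brighter).
Net so far: 2/3 stop brighter. ISO: 16000 → 12800 → 10000.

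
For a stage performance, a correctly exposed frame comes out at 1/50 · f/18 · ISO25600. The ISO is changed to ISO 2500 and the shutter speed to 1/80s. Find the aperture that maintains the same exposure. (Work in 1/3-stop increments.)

ISO: 25600 → 20000 → 16000 → 12800 → 10000 → 8000 → 6400 → 5000 → 4000 → 3200 → 2500 — 3 1/3 stops lower (darker).
Shutter speed: 1/50 → 1/60 → 1/80 — 2/3 stop shorter (darker).
Net change so far: 4 stops darker. Offset with the aperture: f/18 → f/16 → f/14 → f/13 → f/11 → f/10 → f/9 → f/8 → f/7.1 → f/6.3 → f/5.6 → f/5 → f/4.5.

f/4.5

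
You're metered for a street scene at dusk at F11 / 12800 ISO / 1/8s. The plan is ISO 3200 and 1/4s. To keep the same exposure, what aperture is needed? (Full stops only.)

ISO: 12800 → 6400 → 3200 — 2 stops dropped (darker).
Shutter speed: 1/8 → 1/4 — 1 stop slower (brighter).
Net change so far: 1 stop darker. Offset with the aperture: f/11 → f/8.

f/8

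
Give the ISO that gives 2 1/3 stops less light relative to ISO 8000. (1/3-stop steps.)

ISO: 8000 → 6400 → 5000 → 4000 → 3200 → 2500 → 2000 → 1600 — 2 1/3 stops lower (darker).

ISO 1600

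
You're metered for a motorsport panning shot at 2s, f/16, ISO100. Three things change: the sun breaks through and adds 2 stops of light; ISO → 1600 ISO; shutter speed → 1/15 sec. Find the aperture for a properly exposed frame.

f/22

Scene light: 2 stops brighter.
ISO: 100 → 200 → 400 → 800 → 1600 — 4 stops raised (brighter).
Shutter speed: 2 → 1 → 1/2 → 1/4 → 1/8 → 1/15 — 5 stops shorter (darker).
Net so far: 1 stop brighter. Aperture: f/16 → f/22.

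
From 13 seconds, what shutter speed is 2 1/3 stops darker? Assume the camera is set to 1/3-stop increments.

2.5 s

Shutter speed: 13 → 10 → 8 → 6 → 5 → 4 → 3.2 → 2.5 — 2 1/3 stops faster (darker).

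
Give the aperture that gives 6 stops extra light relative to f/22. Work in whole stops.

f/2.8

Aperture: f/22 → f/16 → f/11 → f/8 → f/5.6 → f/4 → f/2.8 — 6 stops opened up (brighter).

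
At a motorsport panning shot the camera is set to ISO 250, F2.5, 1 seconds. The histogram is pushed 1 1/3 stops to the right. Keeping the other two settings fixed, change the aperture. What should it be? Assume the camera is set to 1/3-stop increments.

Overexposed by 1 1/3 stops → need 1 1/3 stops darker.
Aperture: f/2.5 → f/2.8 → f/3.2 → f/3.5 → f/4.

f/4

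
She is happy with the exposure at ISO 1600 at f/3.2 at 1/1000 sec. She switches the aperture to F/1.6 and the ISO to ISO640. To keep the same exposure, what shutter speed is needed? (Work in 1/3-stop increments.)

Aperture: f/3.2 → f/2.8 → f/2.5 → f/2.2 → f/2 → f/1.8 → f/1.6 — 2 stops wider (brighter).
ISO: 1600 → 1250 → 1000 → 800 → 640 — 1 1/3 stops dropped (darker).
Net change so far: 2/3 stop brighter. Offset with the shutter speed: 1/1000 → 1/1250 → 1/1600.

1/1600s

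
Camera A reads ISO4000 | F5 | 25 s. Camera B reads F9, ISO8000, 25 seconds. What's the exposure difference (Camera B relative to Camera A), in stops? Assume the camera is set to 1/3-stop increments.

2/3 stop darker

Aperture: f/5 → f/5.6 → f/6.3 → f/7.1 → f/8 → f/9 — 1 2/3 stops smaller aperture (darker).
Shutter speed: unchanged.
ISO: 4000 → 5000 → 6400 → 8000 — 1 stop raised (brighter).
Net: −1 2/3 +1 = −2/3 stops.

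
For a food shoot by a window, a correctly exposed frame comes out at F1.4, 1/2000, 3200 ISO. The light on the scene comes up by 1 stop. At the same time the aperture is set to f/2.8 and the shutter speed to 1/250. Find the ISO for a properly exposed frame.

Scene light: 1 stop brighter.
Aperture: f/1.4 → f/2 → f/2.8 — 2 stops stopped down (darker).
Shutter speed: 1/2000 → 1/1000 → 1/500 → 1/250 — 3 stops longer (brighter).
Net so far: 2 stops brighter. ISO: 3200 → 1600 → 800.

ISO 800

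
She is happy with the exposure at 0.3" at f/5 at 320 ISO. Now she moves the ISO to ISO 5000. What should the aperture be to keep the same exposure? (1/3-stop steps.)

f/20

ISO: 320 → 400 → 500 → 640 → 800 → 1000 → 1250 → 1600 → 2000 → 2500 → 3200 → 4000 → 5000 — 4 stops higher (brighter).
Need 4 stops darker from the aperture: f/5 → f/5.6 → f/6.3 → f/7.1 → f/8 → f/9 → f/10 → f/11 → f/13 → f/14 → f/16 → f/18 → f/20.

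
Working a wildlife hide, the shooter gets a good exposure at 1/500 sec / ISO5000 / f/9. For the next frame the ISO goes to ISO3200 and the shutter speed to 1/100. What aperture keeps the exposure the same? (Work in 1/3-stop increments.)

f/16

ISO: 5000 → 4000 → 3200 — 2/3 stop dropped (darker).
Shutter speed: 1/500 → 1/400 → 1/320 → 1/250 → 1/200 → 1/160 → 1/125 → 1/100 — 2 1/3 stops longer (brighter).
Net change so far: 1 2/3 stops brighter. Offset with the aperture: f/9 → f/10 → f/11 → f/13 → f/14 → f/16.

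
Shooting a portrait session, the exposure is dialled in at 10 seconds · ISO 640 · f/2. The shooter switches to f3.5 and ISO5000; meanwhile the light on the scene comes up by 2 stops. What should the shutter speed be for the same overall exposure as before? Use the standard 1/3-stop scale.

Scene light: 2 stops brighter.
Aperture: f/2 → f/2.2 → f/2.5 → f/2.8 → f/3.2 → f/3.5 — 1 2/3 stops smaller aperture (darker).
ISO: 640 → 800 → 1000 → 1250 → 1600 → 2000 → 2500 → 3200 → 4000 → 5000 — 3 stops higher (brighter).
Net so far: 3 1/3 stops brighter. Shutter speed: 10 → 8 → 6 → 5 → 4 → 3.2 → 2.5 → 2 → 1.6 → 1.3 → 1.

1 s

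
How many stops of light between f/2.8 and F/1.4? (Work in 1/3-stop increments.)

2 stops

f/2.8 → f/2.5 → f/2.2 → f/2 → f/1.8 → f/1.6 → f/1.4 — count the steps: 6 third-stops = 2 stops.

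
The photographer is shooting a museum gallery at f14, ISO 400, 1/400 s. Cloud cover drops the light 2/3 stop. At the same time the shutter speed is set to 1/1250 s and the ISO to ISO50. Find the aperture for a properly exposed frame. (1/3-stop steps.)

Scene light: 2/3 stop darker.
Shutter speed: 1/400 → 1/500 → 1/640 → 1/800 → 1/1000 → 1/1250 — 1 2/3 stops faster (darker).
ISO: 400 → 320 → 250 → 200 → 160 → 125 → 100 → 80 → 64 → 50 — 3 stops lower (darker).
Net so far: 5 1/3 stops darker. Aperture: f/14 → f/13 → f/11 → f/10 → f/9 → f/8 → f/7.1 → f/6.3 → f/5.6 → f/5 → f/4.5 → f/4 → f/3.5 → f/3.2 → f/2.8 → f/2.5 → f/2.2.

f/2.2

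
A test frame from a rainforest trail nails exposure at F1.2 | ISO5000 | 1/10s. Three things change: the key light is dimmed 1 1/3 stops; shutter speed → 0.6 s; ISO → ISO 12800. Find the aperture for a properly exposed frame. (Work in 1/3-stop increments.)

f/3.2

Scene light: 1 1/3 stops darker.
Shutter speed: 1/10 → 1/8 → 1/6 → 1/5 → 1/4 → 0.3 → 0.4 → 0.5 → 0.6 — 2 2/3 stops longer (brighter).
ISO: 5000 → 6400 → 8000 → 10000 → 12800 — 1 1/3 stops raised (brighter).
Net so far: 2 2/3 stops brighter. Aperture: f/1.2 → f/1.4 → f/1.6 → f/1.8 → f/2 → f/2.2 → f/2.5 → f/2.8 → f/3.2.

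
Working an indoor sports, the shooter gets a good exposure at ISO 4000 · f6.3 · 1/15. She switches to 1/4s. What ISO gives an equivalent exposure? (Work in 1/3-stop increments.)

ISO 1000

Shutter speed: 1/15 → 1/13 → 1/10 → 1/8 → 1/6 → 1/5 → 1/4 — 2 stops longer (brighter).
Need 2 stops darker from the ISO: 4000 → 3200 → 2500 → 2000 → 1600 → 1250 → 1000.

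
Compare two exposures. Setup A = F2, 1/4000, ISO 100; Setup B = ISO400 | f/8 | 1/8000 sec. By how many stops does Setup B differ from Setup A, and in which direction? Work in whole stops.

3 stops darker

Aperture: f/2 → f/2.8 → f/4 → f/5.6 → f/8 — 4 stops narrower (darker).
Shutter speed: 1/4000 → 1/8000 — 1 stop faster (darker).
ISO: 100 → 200 → 400 — 2 stops higher (brighter).
Net: −4 −1 +2 = −3 stops.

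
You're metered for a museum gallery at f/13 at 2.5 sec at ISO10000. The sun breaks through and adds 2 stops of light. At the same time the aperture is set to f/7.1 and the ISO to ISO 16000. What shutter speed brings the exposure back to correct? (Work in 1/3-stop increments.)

1/8s

Scene light: 2 stops brighter.
Aperture: f/13 → f/11 → f/10 → f/9 → f/8 → f/7.1 — 1 2/3 stops wider (brighter).
ISO: 10000 → 12800 → 16000 — 2/3 stop higher (brighter).
Net so far: 4 1/3 stops brighter. Shutter speed: 2.5 → 2 → 1.6 → 1.3 → 1 → 0.8 → 0.6 → 0.5 → 0.4 → 0.3 → 1/4 → 1/5 → 1/6 → 1/8.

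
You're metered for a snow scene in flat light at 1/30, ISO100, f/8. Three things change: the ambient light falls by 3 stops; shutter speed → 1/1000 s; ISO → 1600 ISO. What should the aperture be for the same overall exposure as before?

Scene light: 3 stops darker.
Shutter speed: 1/30 → 1/60 → 1/125 → 1/250 → 1/500 → 1/1000 — 5 stops shorter (darker).
ISO: 100 → 200 → 400 → 800 → 1600 — 4 stops higher (brighter).
Net so far: 4 stops darker. Aperture: f/8 → f/5.6 → f/4 → f/2.8 → f/2.

f/2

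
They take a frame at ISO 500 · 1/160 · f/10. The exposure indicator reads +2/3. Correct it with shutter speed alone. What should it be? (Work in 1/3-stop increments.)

1/250s

Overexposed by 2/3 stop → need 2/3 stop darker.
Shutter speed: 1/160 → 1/200 → 1/250.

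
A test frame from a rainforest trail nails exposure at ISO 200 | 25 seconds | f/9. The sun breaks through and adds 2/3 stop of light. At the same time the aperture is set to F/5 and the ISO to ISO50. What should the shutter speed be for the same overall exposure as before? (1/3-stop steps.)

Scene light: 2/3 stop brighter.
Aperture: f/9 → f/8 → f/7.1 → f/6.3 → f/5.6 → f/5 — 1 2/3 stops opened up (brighter).
ISO: 200 → 160 → 125 → 100 → 80 → 64 → 50 — 2 stops dropped (darker).
Net so far: 1/3 stop brighter. Shutter speed: 25 → 20.

20 s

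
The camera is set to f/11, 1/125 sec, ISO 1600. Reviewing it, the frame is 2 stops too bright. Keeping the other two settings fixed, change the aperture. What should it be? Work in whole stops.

f/22

Overexposed by 2 stops → need 2 stops darker.
Aperture: f/11 → f/16 → f/22.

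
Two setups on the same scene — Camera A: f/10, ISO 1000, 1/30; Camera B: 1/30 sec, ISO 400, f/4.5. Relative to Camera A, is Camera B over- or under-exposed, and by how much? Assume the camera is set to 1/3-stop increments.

1 stop brighter

Aperture: f/10 → f/9 → f/8 → f/7.1 → f/6.3 → f/5.6 → f/5 → f/4.5 — 2 1/3 stops opened up (brighter).
Shutter speed: unchanged.
ISO: 1000 → 800 → 640 → 500 → 400 — 1 1/3 stops lower (darker).
Net: +2 1/3 −1 1/3 = +1 stop.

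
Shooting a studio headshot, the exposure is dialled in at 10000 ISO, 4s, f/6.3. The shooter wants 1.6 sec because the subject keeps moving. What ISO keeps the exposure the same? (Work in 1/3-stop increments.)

ISO 25600

Shutter speed: 4 → 3.2 → 2.5 → 2 → 1.6 — 1 1/3 stops shorter (darker).
Need 1 1/3 stops brighter from the ISO: 10000 → 12800 → 16000 → 20000 → 25600.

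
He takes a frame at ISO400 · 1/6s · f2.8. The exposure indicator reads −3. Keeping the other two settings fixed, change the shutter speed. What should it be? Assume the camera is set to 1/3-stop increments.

Underexposed by 3 stops → need 3 stops brighter.
Shutter speed: 1/6 → 1/5 → 1/4 → 0.3 → 0.4 → 0.5 → 0.6 → 0.8 → 1 → 1.3.

1.3 s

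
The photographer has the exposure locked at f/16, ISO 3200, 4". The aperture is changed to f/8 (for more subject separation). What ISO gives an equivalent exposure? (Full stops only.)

ISO 800

Aperture: f/16 → f/11 → f/8 — 2 stops wider (brighter).
Need 2 stops darker from the ISO: 3200 → 1600 → 800.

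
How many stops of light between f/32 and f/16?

f/32 → f/22 → f/16 — count the steps: 2 stops.

2 stops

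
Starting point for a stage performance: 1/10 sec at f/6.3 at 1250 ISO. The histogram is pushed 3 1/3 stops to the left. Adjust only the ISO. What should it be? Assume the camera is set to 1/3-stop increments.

ISO 12800

Underexposed by 3 1/3 stops → need 3 1/3 stops brighter.
ISO: 1250 → 1600 → 2000 → 2500 → 3200 → 4000 → 5000 → 6400 → 8000 → 10000 → 12800.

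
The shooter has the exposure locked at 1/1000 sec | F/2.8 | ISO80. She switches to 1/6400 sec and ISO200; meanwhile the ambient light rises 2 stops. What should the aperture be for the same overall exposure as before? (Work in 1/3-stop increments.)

f/3.5

Scene light: 2 stops brighter.
Shutter speed: 1/1000 → 1/1250 → 1/1600 → 1/2000 → 1/2500 → 1/3200 → 1/4000 → 1/5000 → 1/6400 — 2 2/3 stops faster (darker).
ISO: 80 → 100 → 125 → 160 → 200 — 1 1/3 stops raised (brighter).
Net so far: 2/3 stop brighter. Aperture: f/2.8 → f/3.2 → f/3.5.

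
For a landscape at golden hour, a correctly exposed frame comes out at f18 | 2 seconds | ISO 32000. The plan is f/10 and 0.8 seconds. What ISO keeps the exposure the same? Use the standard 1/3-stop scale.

ISO 25600

Aperture: f/18 → f/16 → f/14 → f/13 → f/11 → f/10 — 1 2/3 stops wider (brighter).
Shutter speed: 2 → 1.6 → 1.3 → 1 → 0.8 — 1 1/3 stops shorter (darker).
Net change so far: 1/3 stop brighter. Offset with the ISO: 32000 → 25600.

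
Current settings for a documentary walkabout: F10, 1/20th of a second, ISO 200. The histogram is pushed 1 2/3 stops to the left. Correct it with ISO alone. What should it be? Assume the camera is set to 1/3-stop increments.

ISO 640

Underexposed by 1 2/3 stops → need 1 2/3 stops brighter.
ISO: 200 → 250 → 320 → 400 → 500 → 640.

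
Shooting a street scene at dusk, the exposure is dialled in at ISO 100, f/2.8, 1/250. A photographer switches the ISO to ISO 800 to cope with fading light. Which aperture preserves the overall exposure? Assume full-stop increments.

f/8

ISO: 100 → 200 → 400 → 800 — 3 stops raised (brighter).
Need 3 stops darker from the aperture: f/2.8 → f/4 → f/5.6 → f/8.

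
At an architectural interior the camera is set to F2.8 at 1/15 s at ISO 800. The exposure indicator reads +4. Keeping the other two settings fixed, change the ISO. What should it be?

ISO 50

Overexposed by 4 stops → need 4 stops darker.
ISO: 800 → 400 → 200 → 100 → 50.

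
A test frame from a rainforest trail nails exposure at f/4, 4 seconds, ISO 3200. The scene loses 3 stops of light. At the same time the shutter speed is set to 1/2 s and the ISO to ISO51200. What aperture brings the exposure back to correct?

Scene light: 3 stops darker.
Shutter speed: 4 → 2 → 1 → 1/2 — 3 stops faster (darker).
ISO: 3200 → 6400 → 12800 → 25600 → 51200 — 4 stops raised (brighter).
Net so far: 2 stops darker. Aperture: f/4 → f/2.8 → f/2.

f/2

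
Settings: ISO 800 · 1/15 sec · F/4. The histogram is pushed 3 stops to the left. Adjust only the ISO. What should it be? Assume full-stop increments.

Underexposed by 3 stops → need 3 stops brighter.
ISO: 800 → 1600 → 3200 → 6400.

ISO 6400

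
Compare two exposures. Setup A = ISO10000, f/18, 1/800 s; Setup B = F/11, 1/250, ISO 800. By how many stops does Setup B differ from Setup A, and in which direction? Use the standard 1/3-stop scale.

Aperture: f/18 → f/16 → f/14 → f/13 → f/11 — 1 1/3 stops wider (brighter).
Shutter speed: 1/800 → 1/640 → 1/500 → 1/400 → 1/320 → 1/250 — 1 2/3 stops slower (brighter).
ISO: 10000 → 8000 → 6400 → 5000 → 4000 → 3200 → 2500 → 2000 → 1600 → 1250 → 1000 → 800 — 3 2/3 stops dropped (darker).
Net: +1 1/3 +1 2/3 −3 2/3 = −2/3 stops.

2/3 stop darker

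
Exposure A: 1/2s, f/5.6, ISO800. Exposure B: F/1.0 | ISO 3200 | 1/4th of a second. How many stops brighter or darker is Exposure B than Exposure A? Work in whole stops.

6 stops brighter

Aperture: f/5.6 → f/4 → f/2.8 → f/2 → f/1.4 → f/1.0 — 5 stops wider (brighter).
Shutter speed: 1/2 → 1/4 — 1 stop shorter (darker).
ISO: 800 → 1600 → 3200 — 2 stops raised (brighter).
Net: +5 −1 +2 = +6 stops.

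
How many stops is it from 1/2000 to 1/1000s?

1 stop

1/2000 → 1/1000 — count the steps: 1 stop.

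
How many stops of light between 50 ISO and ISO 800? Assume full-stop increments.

4 stops

50 → 100 → 200 → 400 → 800 — count the steps: 4 stops.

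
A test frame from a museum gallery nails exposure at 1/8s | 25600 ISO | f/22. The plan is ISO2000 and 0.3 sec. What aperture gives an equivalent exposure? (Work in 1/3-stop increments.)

ISO: 25600 → 20000 → 16000 → 12800 → 10000 → 8000 → 6400 → 5000 → 4000 → 3200 → 2500 → 2000 — 3 2/3 stops lower (darker).
Shutter speed: 1/8 → 1/6 → 1/5 → 1/4 → 0.3 — 1 1/3 stops slower (brighter).
Net change so far: 2 1/3 stops darker. Offset with the aperture: f/22 → f/20 → f/18 → f/16 → f/14 → f/13 → f/11 → f/10.

f/10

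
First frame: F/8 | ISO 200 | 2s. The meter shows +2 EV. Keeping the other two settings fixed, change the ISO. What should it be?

ISO 50

Overexposed by 2 stops → need 2 stops darker.
ISO: 200 → 100 → 50.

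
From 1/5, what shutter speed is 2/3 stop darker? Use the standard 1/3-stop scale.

1/8s

Shutter speed: 1/5 → 1/6 → 1/8 — 2/3 stop faster (darker).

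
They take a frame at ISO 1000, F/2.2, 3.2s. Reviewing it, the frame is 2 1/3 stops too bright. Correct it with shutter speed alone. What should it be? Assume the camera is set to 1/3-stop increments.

Overexposed by 2 1/3 stops → need 2 1/3 stops darker.
Shutter speed: 3.2 → 2.5 → 2 → 1.6 → 1.3 → 1 → 0.8 → 0.6.

0.6 s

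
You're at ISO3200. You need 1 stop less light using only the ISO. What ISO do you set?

ISO 1600

ISO: 3200 → 1600 — 1 stop dropped (darker).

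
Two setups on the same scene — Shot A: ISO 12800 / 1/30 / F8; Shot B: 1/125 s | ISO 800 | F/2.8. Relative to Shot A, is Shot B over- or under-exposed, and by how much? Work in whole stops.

Aperture: f/8 → f/5.6 → f/4 → f/2.8 — 3 stops opened up (brighter).
Shutter speed: 1/30 → 1/60 → 1/125 — 2 stops faster (darker).
ISO: 12800 → 6400 → 3200 → 1600 → 800 — 4 stops lower (darker).
Net: +3 −2 −4 = −3 stops.

3 stops darker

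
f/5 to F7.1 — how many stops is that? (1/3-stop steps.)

1 stop

f/5 → f/5.6 → f/6.3 → f/7.1 — count the steps: 3 third-stops = 1 stop.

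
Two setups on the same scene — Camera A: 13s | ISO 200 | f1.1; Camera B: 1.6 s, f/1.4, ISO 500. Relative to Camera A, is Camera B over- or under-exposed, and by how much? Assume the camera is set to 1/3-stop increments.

2 1/3 stops darker

Aperture: f/1.1 → f/1.2 → f/1.4 — 2/3 stop smaller aperture (darker).
Shutter speed: 13 → 10 → 8 → 6 → 5 → 4 → 3.2 → 2.5 → 2 → 1.6 — 3 stops shorter (darker).
ISO: 200 → 250 → 320 → 400 → 500 — 1 1/3 stops higher (brighter).
Net: −2/3 −3 +1 1/3 = −2 1/3 stops.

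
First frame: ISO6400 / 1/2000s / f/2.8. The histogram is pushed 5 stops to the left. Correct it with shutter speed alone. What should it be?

1/60s

Underexposed by 5 stops → need 5 stops brighter.
Shutter speed: 1/2000 → 1/1000 → 1/500 → 1/250 → 1/125 → 1/60.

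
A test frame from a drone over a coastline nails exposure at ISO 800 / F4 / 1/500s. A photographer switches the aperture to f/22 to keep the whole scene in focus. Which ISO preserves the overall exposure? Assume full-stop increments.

ISO 25600

Aperture: f/4 → f/5.6 → f/8 → f/11 → f/16 → f/22 — 5 stops smaller aperture (darker).
Need 5 stops brighter from the ISO: 800 → 1600 → 3200 → 6400 → 12800 → 25600.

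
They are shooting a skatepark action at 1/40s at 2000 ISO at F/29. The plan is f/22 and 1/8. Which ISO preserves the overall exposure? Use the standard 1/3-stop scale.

Aperture: f/29 → f/25 → f/22 — 2/3 stop larger aperture (brighter).
Shutter speed: 1/40 → 1/30 → 1/25 → 1/20 → 1/15 → 1/13 → 1/10 → 1/8 — 2 1/3 stops longer (brighter).
Net change so far: 3 stops brighter. Offset with the ISO: 2000 → 1600 → 1250 → 1000 → 800 → 640 → 500 → 400 → 320 → 250.

ISO 250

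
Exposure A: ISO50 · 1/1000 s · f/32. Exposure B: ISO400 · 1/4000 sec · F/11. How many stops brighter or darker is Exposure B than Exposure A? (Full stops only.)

4 stops brighter

Aperture: f/32 → f/22 → f/16 → f/11 — 3 stops wider (brighter).
Shutter speed: 1/1000 → 1/2000 → 1/4000 — 2 stops faster (darker).
ISO: 50 → 100 → 200 → 400 — 3 stops raised (brighter).
Net: +3 −2 +3 = +4 stops.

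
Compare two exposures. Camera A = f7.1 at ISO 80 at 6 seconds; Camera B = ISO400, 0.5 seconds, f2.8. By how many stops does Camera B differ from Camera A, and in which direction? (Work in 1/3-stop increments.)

Aperture: f/7.1 → f/6.3 → f/5.6 → f/5 → f/4.5 → f/4 → f/3.5 → f/3.2 → f/2.8 — 2 2/3 stops opened up (brighter).
Shutter speed: 6 → 5 → 4 → 3.2 → 2.5 → 2 → 1.6 → 1.3 → 1 → 0.8 → 0.6 → 0.5 — 3 2/3 stops faster (darker).
ISO: 80 → 100 → 125 → 160 → 200 → 250 → 320 → 400 — 2 1/3 stops higher (brighter).
Net: +2 2/3 −3 2/3 +2 1/3 = +1 1/3 stops.

1 1/3 stops brighter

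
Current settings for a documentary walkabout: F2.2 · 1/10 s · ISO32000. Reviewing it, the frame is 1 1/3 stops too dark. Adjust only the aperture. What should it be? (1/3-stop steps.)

Underexposed by 1 1/3 stops → need 1 1/3 stops brighter.
Aperture: f/2.2 → f/2 → f/1.8 → f/1.6 → f/1.4.

f/1.4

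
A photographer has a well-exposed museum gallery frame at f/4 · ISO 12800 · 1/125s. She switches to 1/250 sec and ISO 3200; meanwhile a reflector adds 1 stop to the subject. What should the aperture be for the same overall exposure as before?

f/2

Scene light: 1 stop brighter.
Shutter speed: 1/125 → 1/250 — 1 stop faster (darker).
ISO: 12800 → 6400 → 3200 — 2 stops dropped (darker).
Net so far: 2 stops darker. Aperture: f/4 → f/2.8 → f/2.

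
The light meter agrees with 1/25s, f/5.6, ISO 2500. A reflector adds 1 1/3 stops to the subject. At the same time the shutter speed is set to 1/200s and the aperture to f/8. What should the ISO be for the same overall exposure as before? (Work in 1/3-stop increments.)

Scene light: 1 1/3 stops brighter.
Shutter speed: 1/25 → 1/30 → 1/40 → 1/50 → 1/60 → 1/80 → 1/100 → 1/125 → 1/160 → 1/200 — 3 stops faster (darker).
Aperture: f/5.6 → f/6.3 → f/7.1 → f/8 — 1 stop stopped down (darker).
Net so far: 2 2/3 stops darker. ISO: 2500 → 3200 → 4000 → 5000 → 6400 → 8000 → 10000 → 12800 → 16000.

ISO 16000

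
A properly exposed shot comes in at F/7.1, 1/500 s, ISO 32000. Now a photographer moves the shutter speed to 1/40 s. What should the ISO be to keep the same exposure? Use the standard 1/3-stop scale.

Shutter speed: 1/500 → 1/400 → 1/320 → 1/250 → 1/200 → 1/160 → 1/125 → 1/100 → 1/80 → 1/60 → 1/50 → 1/40 — 3 2/3 stops slower (brighter).
Need 3 2/3 stops darker from the ISO: 32000 → 25600 → 20000 → 16000 → 12800 → 10000 → 8000 → 6400 → 5000 → 4000 → 3200 → 2500.

ISO 2500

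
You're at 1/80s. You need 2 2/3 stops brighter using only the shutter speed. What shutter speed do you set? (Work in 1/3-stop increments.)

Shutter speed: 1/80 → 1/60 → 1/50 → 1/40 → 1/30 → 1/25 → 1/20 → 1/15 → 1/13 — 2 2/3 stops longer (brighter).

1/13s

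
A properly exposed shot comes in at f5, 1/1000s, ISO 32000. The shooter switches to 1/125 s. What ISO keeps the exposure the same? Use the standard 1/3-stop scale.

Shutter speed: 1/1000 → 1/800 → 1/640 → 1/500 → 1/400 → 1/320 → 1/250 → 1/200 → 1/160 → 1/125 — 3 stops slower (brighter).
Need 3 stops darker from the ISO: 32000 → 25600 → 20000 → 16000 → 12800 → 10000 → 8000 → 6400 → 5000 → 4000.

ISO 4000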